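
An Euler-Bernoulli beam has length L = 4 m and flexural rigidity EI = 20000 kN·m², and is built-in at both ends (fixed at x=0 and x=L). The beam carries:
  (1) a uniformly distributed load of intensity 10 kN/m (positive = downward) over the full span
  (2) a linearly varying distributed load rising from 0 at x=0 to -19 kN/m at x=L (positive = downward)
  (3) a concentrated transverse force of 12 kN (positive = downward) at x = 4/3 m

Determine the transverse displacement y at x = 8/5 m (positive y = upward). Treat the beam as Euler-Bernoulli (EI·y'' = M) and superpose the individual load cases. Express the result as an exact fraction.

Load 1 — uniform load w=10 kN/m over full span:
  y_1 = -wx²(L-x)²/(24EI) = -10·(8/5)²·(4-(8/5))²/(24·20000) = -24/78125 m
Load 2 — triangular load w₀=-19 kN/m (0→w₀ over full span):
  y_2 = -w₀x²(L-x)²(x+2L)/(120LEI) = -(-19)·(8/5)²·(4-(8/5))²·((8/5)+2·4)/(120·4·20000) = 2736/9765625 m
Load 3 — point force P=12 kN at a=4/3 m (b=L-a=8/3):
  y_3 = -Pa²(L-x)²(3bL-(3b+a)(L-x))/(6L³EI)  [x>a] = -12·(4/3)²·(4-(8/5))²·(3·(8/3)·4-(3·(8/3)+(4/3))·(4-(8/5)))/(6·4³·20000) = -12/78125 m
Superposition: y = Σ y_i = -1764/9765625 m ≈ -0.000181 m

y(8/5) = -1764/9765625 m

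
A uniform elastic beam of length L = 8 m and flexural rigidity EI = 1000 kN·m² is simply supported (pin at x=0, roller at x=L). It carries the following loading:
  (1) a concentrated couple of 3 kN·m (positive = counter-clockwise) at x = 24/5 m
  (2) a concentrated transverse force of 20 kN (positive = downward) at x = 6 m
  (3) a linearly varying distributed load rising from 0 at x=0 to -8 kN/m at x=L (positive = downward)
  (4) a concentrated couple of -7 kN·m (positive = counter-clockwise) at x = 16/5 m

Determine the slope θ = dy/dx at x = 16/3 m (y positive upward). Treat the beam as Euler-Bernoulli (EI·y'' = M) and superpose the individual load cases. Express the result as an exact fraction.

θ(16/3) = -42041/3037500 rad

Load 1 — applied couple M₀=3 kN·m at a=24/5 m (b=L-a=16/5):
  θ_1 = (M₀x²/(2L)-M₀(x-a)+C₁)/EI  [x>a] with C₁=M₀(3b²-L²)/(6L)=-52/25 = (3·(16/3)²/(2·8)-3·((16/3)-(24/5))+(-52/25))/1000 = 31/18750 rad
Load 2 — point force P=20 kN at a=6 m (b=L-a=2):
  θ_2 = -Pb(L²-b²-3x²)/(6LEI)  [x≤a] = -20·2·(8²-2²-3·(16/3)²)/(6·8·1000) = 19/900 rad
Load 3 — triangular load w₀=-8 kN/m (0→w₀ over full span):
  θ_3 = -w₀(7L⁴-30L²x²+15x⁴)/(360LEI) = -(-8)·(7·8⁴-30·8²·(16/3)²+15·(16/3)⁴)/(360·8·1000) = -5824/151875 rad
Load 4 — applied couple M₀=-7 kN·m at a=16/5 m (b=L-a=24/5):
  θ_4 = (M₀x²/(2L)-M₀(x-a)+C₁)/EI  [x>a] with C₁=M₀(3b²-L²)/(6L)=-56/75 = ((-7)·(16/3)²/(2·8)-(-7)·((16/3)-(16/5))+(-56/75))/1000 = 49/28125 rad
Superposition: θ = Σ θ_i = -42041/3037500 rad ≈ -0.013841 rad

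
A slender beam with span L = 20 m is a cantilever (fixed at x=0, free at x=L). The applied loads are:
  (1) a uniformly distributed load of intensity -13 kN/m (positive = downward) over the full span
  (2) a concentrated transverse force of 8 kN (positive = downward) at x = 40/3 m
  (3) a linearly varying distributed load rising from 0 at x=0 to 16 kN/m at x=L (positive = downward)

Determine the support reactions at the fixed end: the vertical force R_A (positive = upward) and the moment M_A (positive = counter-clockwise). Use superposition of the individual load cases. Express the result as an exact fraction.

R_A = -92 kN, M_A = -360 kN·m

Load 1 — uniform load w=-13 kN/m over full span:
  R_A = wL = (-13)·20 = -260 kN
  M_A = wL²/2 = (-13)·20²/2 = -2600 kN·m
Load 2 — point force P=8 kN at a=40/3 m (b=L-a=20/3):
  R_A = P = 8 kN
  M_A = Pa = 8·(40/3) = 320/3 kN·m
Load 3 — triangular load w₀=16 kN/m (0→w₀ over full span):
  R_A = w₀L/2 = 16·20/2 = 160 kN
  M_A = w₀L²/3 = 16·20²/3 = 6400/3 kN·m
Superposition: R_A = -92 kN, M_A = -360 kN·m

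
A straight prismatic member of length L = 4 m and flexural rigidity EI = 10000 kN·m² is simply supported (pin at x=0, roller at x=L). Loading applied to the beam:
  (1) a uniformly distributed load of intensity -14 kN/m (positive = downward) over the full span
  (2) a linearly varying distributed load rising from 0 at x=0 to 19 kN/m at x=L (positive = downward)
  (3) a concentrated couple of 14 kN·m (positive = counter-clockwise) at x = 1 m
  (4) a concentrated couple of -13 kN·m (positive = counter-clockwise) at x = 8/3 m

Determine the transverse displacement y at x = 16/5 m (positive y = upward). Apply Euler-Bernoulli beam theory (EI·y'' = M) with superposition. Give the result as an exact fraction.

y(16/5) = 2292949/1406250000 m

Load 1 — uniform load w=-14 kN/m over full span:
  y_1 = -wx(L³-2Lx²+x³)/(24EI) = -(-14)·(16/5)·(4³-2·4·(16/5)²+(16/5)³)/(24·10000) = 3248/1171875 m
Load 2 — triangular load w₀=19 kN/m (0→w₀ over full span):
  y_2 = -w₀x(7L⁴-10L²x²+3x⁴)/(360LEI) = -19·(16/5)·(7·4⁴-10·4²·(16/5)²+3·(16/5)⁴)/(360·4·10000) = -19304/9765625 m
Load 3 — applied couple M₀=14 kN·m at a=1 m (b=L-a=3):
  y_3 = (M₀x³/(6L)-M₀(x-a)²/2+C₁x)/EI  [x>a] with C₁=M₀(3b²-L²)/(6L)=77/12 = (14·(16/5)³/(6·4)-14·((16/5)-1)²/2+(77/12)·(16/5))/10000 = 721/1250000 m
Load 4 — applied couple M₀=-13 kN·m at a=8/3 m (b=L-a=4/3):
  y_4 = (M₀x³/(6L)-M₀(x-a)²/2+C₁x)/EI  [x>a] with C₁=M₀(3b²-L²)/(6L)=52/9 = ((-13)·(16/5)³/(6·4)-(-13)·((16/5)-(8/3))²/2+(52/9)·(16/5))/10000 = 182/703125 m
Superposition: y = Σ y_i = 2292949/1406250000 m ≈ 0.001631 m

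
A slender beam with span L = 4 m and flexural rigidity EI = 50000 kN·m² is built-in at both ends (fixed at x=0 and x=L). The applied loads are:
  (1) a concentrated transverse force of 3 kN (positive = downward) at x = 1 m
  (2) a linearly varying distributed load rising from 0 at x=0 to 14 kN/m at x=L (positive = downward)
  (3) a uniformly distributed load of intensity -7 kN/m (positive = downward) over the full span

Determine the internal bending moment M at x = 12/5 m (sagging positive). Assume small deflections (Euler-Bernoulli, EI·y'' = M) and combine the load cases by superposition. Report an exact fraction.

Load 1 — point force P=3 kN at a=1 m (b=L-a=3):
  M_1 = Pa²(a+3b)(L-x)/L³ - Pa²b/L²  [x>a] = 3·1²·(1+3·3)·(4-(12/5))/4³ - 3·1²·3/4² = 3/16 kN·m
Load 2 — triangular load w₀=14 kN/m (0→w₀ over full span):
  M_2 = 3w₀Lx/20 - w₀L²/30 - w₀x³/(6L) = 3·14·4·(12/5)/20 - 14·4²/30 - 14·(12/5)³/(6·4) = 1736/375 kN·m
Load 3 — uniform load w=-7 kN/m over full span:
  M_3 = wLx/2 - wL²/12 - wx²/2 = (-7)·4·(12/5)/2 - (-7)·4²/12 - (-7)·(12/5)²/2 = -308/75 kN·m
Superposition: M = Σ M_i = 4261/6000 kN·m ≈ 0.710167 kN·m

M(12/5) = 4261/6000 kN·m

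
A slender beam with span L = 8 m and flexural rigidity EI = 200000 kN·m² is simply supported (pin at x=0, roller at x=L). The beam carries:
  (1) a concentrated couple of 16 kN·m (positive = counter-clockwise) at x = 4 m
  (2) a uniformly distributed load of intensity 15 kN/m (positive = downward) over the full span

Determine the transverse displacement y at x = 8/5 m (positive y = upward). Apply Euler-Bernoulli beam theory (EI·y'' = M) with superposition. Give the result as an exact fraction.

y(8/5) = -942/390625 m

Load 1 — applied couple M₀=16 kN·m at a=4 m (b=L-a=4):
  y_1 = (M₀x³/(6L)+C₁x)/EI  [x≤a] with C₁=M₀(3b²-L²)/(6L)=-16/3 = (16·(8/5)³/(6·8)+(-16/3)·(8/5))/200000 = -14/390625 m
Load 2 — uniform load w=15 kN/m over full span:
  y_2 = -wx(L³-2Lx²+x³)/(24EI) = -15·(8/5)·(8³-2·8·(8/5)²+(8/5)³)/(24·200000) = -928/390625 m
Superposition: y = Σ y_i = -942/390625 m ≈ -0.002412 m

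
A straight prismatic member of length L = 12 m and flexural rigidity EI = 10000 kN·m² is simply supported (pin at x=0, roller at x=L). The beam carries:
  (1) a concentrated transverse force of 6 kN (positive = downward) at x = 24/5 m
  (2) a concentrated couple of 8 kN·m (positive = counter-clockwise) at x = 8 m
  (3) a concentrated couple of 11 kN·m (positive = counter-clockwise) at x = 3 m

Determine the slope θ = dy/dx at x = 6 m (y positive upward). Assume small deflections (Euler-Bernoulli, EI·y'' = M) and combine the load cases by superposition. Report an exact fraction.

Load 1 — point force P=6 kN at a=24/5 m (b=L-a=36/5):
  θ_1 = -Pa(2L²-6Lx+3x²+a²)/(6LEI)  [x>a] = -6·(24/5)·(2·12²-6·12·6+3·6²+(24/5)²)/(6·12·10000) = 81/156250 rad
Load 2 — applied couple M₀=8 kN·m at a=8 m (b=L-a=4):
  θ_2 = (M₀x²/(2L)+C₁)/EI  [x≤a] with C₁=M₀(3b²-L²)/(6L)=-32/3 = (8·6²/(2·12)+(-32/3))/10000 = 1/7500 rad
Load 3 — applied couple M₀=11 kN·m at a=3 m (b=L-a=9):
  θ_3 = (M₀x²/(2L)-M₀(x-a)+C₁)/EI  [x>a] with C₁=M₀(3b²-L²)/(6L)=121/8 = (11·6²/(2·12)-11·(6-3)+(121/8))/10000 = -11/80000 rad
Superposition: θ = Σ θ_i = 15427/30000000 rad ≈ 0.000514 rad

θ(6) = 15427/30000000 rad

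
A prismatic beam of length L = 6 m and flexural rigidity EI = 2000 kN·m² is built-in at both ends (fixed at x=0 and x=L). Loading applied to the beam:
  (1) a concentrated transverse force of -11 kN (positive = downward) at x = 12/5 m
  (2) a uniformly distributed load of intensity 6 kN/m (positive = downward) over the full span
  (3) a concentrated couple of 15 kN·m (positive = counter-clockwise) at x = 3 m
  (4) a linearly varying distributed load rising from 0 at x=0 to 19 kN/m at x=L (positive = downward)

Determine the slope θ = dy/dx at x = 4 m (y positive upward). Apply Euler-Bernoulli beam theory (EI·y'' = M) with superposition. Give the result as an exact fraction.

Load 1 — point force P=-11 kN at a=12/5 m (b=L-a=18/5):
  θ_1 = Pa²(L-x)(2bL-(3b+a)(L-x))/(2L³EI)  [x>a] = (-11)·(12/5)²·(6-4)·(2·(18/5)·6-(3·(18/5)+(12/5))·(6-4))/(2·6³·2000) = -77/31250 rad
Load 2 — uniform load w=6 kN/m over full span:
  θ_2 = -wx(L-x)(L-2x)/(12EI) = -6·4·(6-4)·(6-2·4)/(12·2000) = 1/250 rad
Load 3 — applied couple M₀=15 kN·m at a=3 m (b=L-a=3):
  θ_3 = (R_Ax²/2 - M_Ax - M₀(x-a))/EI  [x>a] with R_A=15/4, M_A=15/4 = ((15/4)·4²/2 - (15/4)·4 - 15·(4-3))/2000 = 0 rad
Load 4 — triangular load w₀=19 kN/m (0→w₀ over full span):
  θ_4 = -w₀(2x(L-x)(L-2x)(x+2L)+x²(L-x)²)/(120LEI) = -19·(2·4·(6-4)·(6-2·4)·(4+2·6)+4²·(6-4)²)/(120·6·2000) = 133/22500 rad
Superposition: θ = Σ θ_i = 4189/562500 rad ≈ 0.007447 rad

θ(4) = 4189/562500 rad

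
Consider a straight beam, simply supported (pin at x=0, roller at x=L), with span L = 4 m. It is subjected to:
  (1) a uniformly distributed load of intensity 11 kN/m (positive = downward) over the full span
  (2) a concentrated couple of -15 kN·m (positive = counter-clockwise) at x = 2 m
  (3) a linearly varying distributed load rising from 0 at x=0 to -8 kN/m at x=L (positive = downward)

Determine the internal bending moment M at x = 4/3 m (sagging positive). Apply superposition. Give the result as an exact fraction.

Load 1 — uniform load w=11 kN/m over full span:
  M_1 = wx(L-x)/2 = 11·(4/3)·(4-(4/3))/2 = 176/9 kN·m
Load 2 — applied couple M₀=-15 kN·m at a=2 m (b=L-a=2):
  M_2 = M₀x/L  [x≤a] = (-15)·(4/3)/4 = -5 kN·m
Load 3 — triangular load w₀=-8 kN/m (0→w₀ over full span):
  M_3 = w₀Lx/6 - w₀x³/(6L) = (-8)·4·(4/3)/6 - (-8)·(4/3)³/(6·4) = -512/81 kN·m
Superposition: M = Σ M_i = 667/81 kN·m ≈ 8.234568 kN·m

M(4/3) = 667/81 kN·m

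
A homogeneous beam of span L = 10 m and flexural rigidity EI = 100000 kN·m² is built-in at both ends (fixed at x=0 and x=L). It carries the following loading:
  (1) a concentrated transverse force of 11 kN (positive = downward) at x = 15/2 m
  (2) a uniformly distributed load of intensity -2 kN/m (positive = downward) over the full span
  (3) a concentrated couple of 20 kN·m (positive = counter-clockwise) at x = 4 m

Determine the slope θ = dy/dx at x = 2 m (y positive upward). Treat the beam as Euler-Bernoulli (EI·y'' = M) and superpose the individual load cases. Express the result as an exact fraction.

θ(2) = 2017/20000000 rad

Load 1 — point force P=11 kN at a=15/2 m (b=L-a=5/2):
  θ_1 = -Pb²x(2aL-(3a+b)x)/(2L³EI)  [x≤a] = -11·(5/2)²·2·(2·(15/2)·10-(3·(15/2)+(5/2))·2)/(2·10³·100000) = -11/160000 rad
Load 2 — uniform load w=-2 kN/m over full span:
  θ_2 = -wx(L-x)(L-2x)/(12EI) = -(-2)·2·(10-2)·(10-2·2)/(12·100000) = 1/6250 rad
Load 3 — applied couple M₀=20 kN·m at a=4 m (b=L-a=6):
  θ_3 = (R_Ax²/2 - M_Ax)/EI  [x≤a] with R_A=72/25, M_A=12/5 = ((72/25)·2²/2 - (12/5)·2)/100000 = 3/312500 rad
Superposition: θ = Σ θ_i = 2017/20000000 rad ≈ 0.000101 rad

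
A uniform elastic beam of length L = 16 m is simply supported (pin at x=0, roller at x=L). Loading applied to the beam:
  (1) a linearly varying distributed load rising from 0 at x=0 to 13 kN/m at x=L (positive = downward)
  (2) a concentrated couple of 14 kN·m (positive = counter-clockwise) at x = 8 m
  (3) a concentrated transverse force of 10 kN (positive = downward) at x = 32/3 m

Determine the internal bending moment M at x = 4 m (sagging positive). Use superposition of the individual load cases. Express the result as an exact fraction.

Load 1 — triangular load w₀=13 kN/m (0→w₀ over full span):
  M_1 = w₀Lx/6 - w₀x³/(6L) = 13·16·4/6 - 13·4³/(6·16) = 130 kN·m
Load 2 — applied couple M₀=14 kN·m at a=8 m (b=L-a=8):
  M_2 = M₀x/L  [x≤a] = 14·4/16 = 7/2 kN·m
Load 3 — point force P=10 kN at a=32/3 m (b=L-a=16/3):
  M_3 = Pbx/L  [x≤a] = 10·(16/3)·4/16 = 40/3 kN·m
Superposition: M = Σ M_i = 881/6 kN·m ≈ 146.833333 kN·m

M(4) = 881/6 kN·m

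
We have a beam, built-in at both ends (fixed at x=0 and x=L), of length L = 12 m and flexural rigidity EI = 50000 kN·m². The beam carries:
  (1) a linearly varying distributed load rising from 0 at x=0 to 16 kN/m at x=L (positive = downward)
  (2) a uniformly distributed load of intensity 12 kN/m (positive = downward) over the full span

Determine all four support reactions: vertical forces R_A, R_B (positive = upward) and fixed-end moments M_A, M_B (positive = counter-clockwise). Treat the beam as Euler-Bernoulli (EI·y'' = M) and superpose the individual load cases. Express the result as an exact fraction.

Load 1 — triangular load w₀=16 kN/m (0→w₀ over full span):
  R_A = 3w₀L/20 = 3·16·12/20 = 144/5 kN
  M_A = w₀L²/30 = 16·12²/30 = 384/5 kN·m
  R_B = 7w₀L/20 = 7·16·12/20 = 336/5 kN
  M_B = -w₀L²/20 = -16·12²/20 = -576/5 kN·m
Load 2 — uniform load w=12 kN/m over full span:
  R_A = wL/2 = 12·12/2 = 72 kN
  M_A = wL²/12 = 12·12²/12 = 144 kN·m
  R_B = wL/2 = 12·12/2 = 72 kN
  M_B = -wL²/12 = -12·12²/12 = -144 kN·m
Superposition: R_A = 504/5 kN, M_A = 1104/5 kN·m, R_B = 696/5 kN, M_B = -1296/5 kN·m

R_A = 504/5 kN, M_A = 1104/5 kN·m, R_B = 696/5 kN, M_B = -1296/5 kN·m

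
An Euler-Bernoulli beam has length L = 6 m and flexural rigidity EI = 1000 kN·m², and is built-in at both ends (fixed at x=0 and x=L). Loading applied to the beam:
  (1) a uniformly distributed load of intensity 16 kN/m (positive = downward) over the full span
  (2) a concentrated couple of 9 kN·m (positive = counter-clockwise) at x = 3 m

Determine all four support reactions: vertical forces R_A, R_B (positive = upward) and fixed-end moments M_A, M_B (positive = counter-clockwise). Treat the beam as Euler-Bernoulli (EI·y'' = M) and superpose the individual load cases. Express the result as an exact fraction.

R_A = 201/4 kN, M_A = 201/4 kN·m, R_B = 183/4 kN, M_B = -183/4 kN·m

Load 1 — uniform load w=16 kN/m over full span:
  R_A = wL/2 = 16·6/2 = 48 kN
  M_A = wL²/12 = 16·6²/12 = 48 kN·m
  R_B = wL/2 = 16·6/2 = 48 kN
  M_B = -wL²/12 = -16·6²/12 = -48 kN·m
Load 2 — applied couple M₀=9 kN·m at a=3 m (b=L-a=3):
  R_A = 6M₀ab/L³ = 6·9·3·3/6³ = 9/4 kN
  M_A = M₀b(2a-b)/L² = 9·3·(2·3-3)/6² = 9/4 kN·m
  R_B = -6M₀ab/L³ = -6·9·3·3/6³ = -9/4 kN
  M_B = M₀a(2b-a)/L² = 9·3·(2·3-3)/6² = 9/4 kN·m
Superposition: R_A = 201/4 kN, M_A = 201/4 kN·m, R_B = 183/4 kN, M_B = -183/4 kN·m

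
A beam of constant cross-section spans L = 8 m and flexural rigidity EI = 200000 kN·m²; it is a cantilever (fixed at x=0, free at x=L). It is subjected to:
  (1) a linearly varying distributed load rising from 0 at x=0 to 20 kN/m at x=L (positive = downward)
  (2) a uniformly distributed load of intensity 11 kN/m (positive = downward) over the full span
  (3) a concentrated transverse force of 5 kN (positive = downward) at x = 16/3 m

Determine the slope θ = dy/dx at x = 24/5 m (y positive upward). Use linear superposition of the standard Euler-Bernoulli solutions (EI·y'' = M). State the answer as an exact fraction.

θ(24/5) = -8323/781250 rad

Load 1 — triangular load w₀=20 kN/m (0→w₀ over full span):
  θ_1 = (w₀Lx²/4-w₀L²x/3-w₀x⁴/(24L))/EI = (20·8·(24/5)²/4-20·8²·(24/5)/3-20·(24/5)⁴/(24·8))/200000 = -2308/390625 rad
Load 2 — uniform load w=11 kN/m over full span:
  θ_2 = -wx(x²-3Lx+3L²)/(6EI) = -11·(24/5)·((24/5)²-3·8·(24/5)+3·8²)/(6·200000) = -1716/390625 rad
Load 3 — point force P=5 kN at a=16/3 m (b=L-a=8/3):
  θ_3 = -Px(2a-x)/(2EI)  [x≤a] = -5·(24/5)·(2·(16/3)-(24/5))/(2·200000) = -11/31250 rad
Superposition: θ = Σ θ_i = -8323/781250 rad ≈ -0.010653 rad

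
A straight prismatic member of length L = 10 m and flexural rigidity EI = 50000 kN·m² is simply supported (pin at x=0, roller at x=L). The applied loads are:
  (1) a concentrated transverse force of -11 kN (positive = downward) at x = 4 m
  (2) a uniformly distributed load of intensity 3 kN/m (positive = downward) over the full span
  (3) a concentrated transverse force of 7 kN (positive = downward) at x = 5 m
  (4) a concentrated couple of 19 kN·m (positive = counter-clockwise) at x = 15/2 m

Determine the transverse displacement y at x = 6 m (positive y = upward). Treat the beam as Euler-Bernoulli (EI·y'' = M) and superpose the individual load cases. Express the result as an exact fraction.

Load 1 — point force P=-11 kN at a=4 m (b=L-a=6):
  y_1 = -Pa(L-x)(2Lx-a²-x²)/(6LEI)  [x>a] = -(-11)·4·(10-6)·(2·10·6-4²-6²)/(6·10·50000) = 187/46875 m
Load 2 — uniform load w=3 kN/m over full span:
  y_2 = -wx(L³-2Lx²+x³)/(24EI) = -3·6·(10³-2·10·6²+6³)/(24·50000) = -93/12500 m
Load 3 — point force P=7 kN at a=5 m (b=L-a=5):
  y_3 = -Pa(L-x)(2Lx-a²-x²)/(6LEI)  [x>a] = -7·5·(10-6)·(2·10·6-5²-6²)/(6·10·50000) = -413/150000 m
Load 4 — applied couple M₀=19 kN·m at a=15/2 m (b=L-a=5/2):
  y_4 = (M₀x³/(6L)+C₁x)/EI  [x≤a] with C₁=M₀(3b²-L²)/(6L)=-1235/48 = (19·6³/(6·10)+(-1235/48)·6)/50000 = -3439/2000000 m
Superposition: y = Σ y_i = -15847/2000000 m ≈ -0.007923 m

y(6) = -15847/2000000 m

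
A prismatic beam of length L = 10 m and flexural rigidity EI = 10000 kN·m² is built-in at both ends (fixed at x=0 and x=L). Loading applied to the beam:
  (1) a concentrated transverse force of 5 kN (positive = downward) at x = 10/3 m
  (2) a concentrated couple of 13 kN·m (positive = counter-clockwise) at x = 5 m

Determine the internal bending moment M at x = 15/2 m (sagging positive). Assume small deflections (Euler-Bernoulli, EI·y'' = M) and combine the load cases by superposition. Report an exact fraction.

M(15/2) = -451/216 kN·m

Load 1 — point force P=5 kN at a=10/3 m (b=L-a=20/3):
  M_1 = Pa²(a+3b)(L-x)/L³ - Pa²b/L²  [x>a] = 5·(10/3)²·((10/3)+3·(20/3))·(10-(15/2))/10³ - 5·(10/3)²·(20/3)/10² = -25/54 kN·m
Load 2 — applied couple M₀=13 kN·m at a=5 m (b=L-a=5):
  M_2 = R_Ax - M_A - M₀  [x>a] with R_A=39/20, M_A=13/4 = (39/20)·(15/2) - (13/4) - 13 = -13/8 kN·m
Superposition: M = Σ M_i = -451/216 kN·m ≈ -2.087963 kN·m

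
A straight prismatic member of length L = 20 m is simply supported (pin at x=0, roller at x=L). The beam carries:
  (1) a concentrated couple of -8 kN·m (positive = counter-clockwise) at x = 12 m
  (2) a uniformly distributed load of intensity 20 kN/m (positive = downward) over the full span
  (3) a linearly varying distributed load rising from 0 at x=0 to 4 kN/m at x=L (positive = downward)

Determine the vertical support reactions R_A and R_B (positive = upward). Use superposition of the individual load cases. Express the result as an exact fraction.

R_A = 3194/15 kN, R_B = 3406/15 kN

Load 1 — applied couple M₀=-8 kN·m at a=12 m (b=L-a=8):
  R_A = M₀/L = (-8)/20 = -2/5 kN
  R_B = -M₀/L = -(-8)/20 = 2/5 kN
Load 2 — uniform load w=20 kN/m over full span:
  R_A = wL/2 = 20·20/2 = 200 kN
  R_B = wL/2 = 20·20/2 = 200 kN
Load 3 — triangular load w₀=4 kN/m (0→w₀ over full span):
  R_A = w₀L/6 = 4·20/6 = 40/3 kN
  R_B = w₀L/3 = 4·20/3 = 80/3 kN
Superposition: R_A = 3194/15 kN, R_B = 3406/15 kN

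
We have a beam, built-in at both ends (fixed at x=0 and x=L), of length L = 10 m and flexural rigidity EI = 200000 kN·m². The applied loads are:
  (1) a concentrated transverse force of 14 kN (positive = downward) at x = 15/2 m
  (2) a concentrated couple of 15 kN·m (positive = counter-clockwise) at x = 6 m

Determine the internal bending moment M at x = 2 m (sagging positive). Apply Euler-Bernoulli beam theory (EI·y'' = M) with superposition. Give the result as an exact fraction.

M(2) = -1067/400 kN·m

Load 1 — point force P=14 kN at a=15/2 m (b=L-a=5/2):
  M_1 = Pb²(3a+b)x/L³ - Pab²/L²  [x≤a] = 14·(5/2)²·(3·(15/2)+(5/2))·2/10³ - 14·(15/2)·(5/2)²/10² = -35/16 kN·m
Load 2 — applied couple M₀=15 kN·m at a=6 m (b=L-a=4):
  M_2 = R_Ax - M_A  [x≤a] with R_A=54/25, M_A=24/5 = (54/25)·2 - (24/5) = -12/25 kN·m
Superposition: M = Σ M_i = -1067/400 kN·m ≈ -2.667500 kN·m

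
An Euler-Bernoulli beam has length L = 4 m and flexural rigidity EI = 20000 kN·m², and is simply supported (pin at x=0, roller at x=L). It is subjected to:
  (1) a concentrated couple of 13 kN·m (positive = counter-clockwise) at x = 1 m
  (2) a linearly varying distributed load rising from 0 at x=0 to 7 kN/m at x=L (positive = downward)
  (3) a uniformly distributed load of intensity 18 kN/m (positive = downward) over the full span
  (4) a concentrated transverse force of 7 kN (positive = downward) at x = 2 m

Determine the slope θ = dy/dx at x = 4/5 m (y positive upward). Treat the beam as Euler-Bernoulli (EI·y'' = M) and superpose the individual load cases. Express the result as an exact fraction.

θ(4/5) = -1986539/900000000 rad

Load 1 — applied couple M₀=13 kN·m at a=1 m (b=L-a=3):
  θ_1 = (M₀x²/(2L)+C₁)/EI  [x≤a] with C₁=M₀(3b²-L²)/(6L)=143/24 = (13·(4/5)²/(2·4)+(143/24))/20000 = 4199/12000000 rad
Load 2 — triangular load w₀=7 kN/m (0→w₀ over full span):
  θ_2 = -w₀(7L⁴-30L²x²+15x⁴)/(360LEI) = -7·(7·4⁴-30·4²·(4/5)²+15·(4/5)⁴)/(360·4·20000) = -1274/3515625 rad
Load 3 — uniform load w=18 kN/m over full span:
  θ_3 = -w(L³-6Lx²+4x³)/(24EI) = -18·(4³-6·4·(4/5)²+4·(4/5)³)/(24·20000) = -297/156250 rad
Load 4 — point force P=7 kN at a=2 m (b=L-a=2):
  θ_4 = -Pb(L²-b²-3x²)/(6LEI)  [x≤a] = -7·2·(4²-2²-3·(4/5)²)/(6·4·20000) = -147/500000 rad
Superposition: θ = Σ θ_i = -1986539/900000000 rad ≈ -0.002207 rad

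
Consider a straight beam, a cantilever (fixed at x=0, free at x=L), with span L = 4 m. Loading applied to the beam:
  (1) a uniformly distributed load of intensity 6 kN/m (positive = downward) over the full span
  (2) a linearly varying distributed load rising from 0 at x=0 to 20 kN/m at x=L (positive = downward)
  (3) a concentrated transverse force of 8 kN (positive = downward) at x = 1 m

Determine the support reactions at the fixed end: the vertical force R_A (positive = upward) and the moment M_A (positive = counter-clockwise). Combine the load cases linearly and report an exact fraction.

Load 1 — uniform load w=6 kN/m over full span:
  R_A = wL = 6·4 = 24 kN
  M_A = wL²/2 = 6·4²/2 = 48 kN·m
Load 2 — triangular load w₀=20 kN/m (0→w₀ over full span):
  R_A = w₀L/2 = 20·4/2 = 40 kN
  M_A = w₀L²/3 = 20·4²/3 = 320/3 kN·m
Load 3 — point force P=8 kN at a=1 m (b=L-a=3):
  R_A = P = 8 kN
  M_A = Pa = 8·1 = 8 kN·m
Superposition: R_A = 72 kN, M_A = 488/3 kN·m

R_A = 72 kN, M_A = 488/3 kN·m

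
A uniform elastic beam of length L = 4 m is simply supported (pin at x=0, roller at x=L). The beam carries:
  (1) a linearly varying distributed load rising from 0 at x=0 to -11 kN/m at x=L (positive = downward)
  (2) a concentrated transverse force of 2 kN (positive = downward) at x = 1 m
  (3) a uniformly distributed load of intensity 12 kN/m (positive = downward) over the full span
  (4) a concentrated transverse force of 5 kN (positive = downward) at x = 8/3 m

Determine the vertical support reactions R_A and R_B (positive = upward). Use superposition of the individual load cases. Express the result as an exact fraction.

R_A = 119/6 kN, R_B = 79/6 kN

Load 1 — triangular load w₀=-11 kN/m (0→w₀ over full span):
  R_A = w₀L/6 = (-11)·4/6 = -22/3 kN
  R_B = w₀L/3 = (-11)·4/3 = -44/3 kN
Load 2 — point force P=2 kN at a=1 m (b=L-a=3):
  R_A = Pb/L = 2·3/4 = 3/2 kN
  R_B = Pa/L = 2·1/4 = 1/2 kN
Load 3 — uniform load w=12 kN/m over full span:
  R_A = wL/2 = 12·4/2 = 24 kN
  R_B = wL/2 = 12·4/2 = 24 kN
Load 4 — point force P=5 kN at a=8/3 m (b=L-a=4/3):
  R_A = Pb/L = 5·(4/3)/4 = 5/3 kN
  R_B = Pa/L = 5·(8/3)/4 = 10/3 kN
Superposition: R_A = 119/6 kN, R_B = 79/6 kN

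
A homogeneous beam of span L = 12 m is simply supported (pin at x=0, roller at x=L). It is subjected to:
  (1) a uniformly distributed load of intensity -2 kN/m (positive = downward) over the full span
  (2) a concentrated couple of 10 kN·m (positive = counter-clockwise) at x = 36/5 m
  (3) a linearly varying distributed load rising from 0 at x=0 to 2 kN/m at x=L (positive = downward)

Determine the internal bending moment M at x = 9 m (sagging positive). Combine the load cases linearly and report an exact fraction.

M(9) = -55/4 kN·m

Load 1 — uniform load w=-2 kN/m over full span:
  M_1 = wx(L-x)/2 = (-2)·9·(12-9)/2 = -27 kN·m
Load 2 — applied couple M₀=10 kN·m at a=36/5 m (b=L-a=24/5):
  M_2 = M₀x/L - M₀  [x>a] = 10·9/12 - 10 = -5/2 kN·m
Load 3 — triangular load w₀=2 kN/m (0→w₀ over full span):
  M_3 = w₀Lx/6 - w₀x³/(6L) = 2·12·9/6 - 2·9³/(6·12) = 63/4 kN·m
Superposition: M = Σ M_i = -55/4 kN·m ≈ -13.750000 kN·m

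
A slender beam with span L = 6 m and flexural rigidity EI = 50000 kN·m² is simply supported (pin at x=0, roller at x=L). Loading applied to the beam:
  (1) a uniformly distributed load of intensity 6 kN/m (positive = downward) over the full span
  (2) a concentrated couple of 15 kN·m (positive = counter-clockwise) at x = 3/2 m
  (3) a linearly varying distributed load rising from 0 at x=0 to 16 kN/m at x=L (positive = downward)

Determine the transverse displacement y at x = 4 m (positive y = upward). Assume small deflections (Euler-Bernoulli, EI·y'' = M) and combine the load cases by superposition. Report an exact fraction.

Load 1 — uniform load w=6 kN/m over full span:
  y_1 = -wx(L³-2Lx²+x³)/(24EI) = -6·4·(6³-2·6·4²+4³)/(24·50000) = -11/6250 m
Load 2 — applied couple M₀=15 kN·m at a=3/2 m (b=L-a=9/2):
  y_2 = (M₀x³/(6L)-M₀(x-a)²/2+C₁x)/EI  [x>a] with C₁=M₀(3b²-L²)/(6L)=165/16 = (15·4³/(6·6)-15·(4-(3/2))²/2+(165/16)·4)/50000 = 101/240000 m
Load 3 — triangular load w₀=16 kN/m (0→w₀ over full span):
  y_3 = -w₀x(7L⁴-10L²x²+3x⁴)/(360LEI) = -16·4·(7·6⁴-10·6²·4²+3·4⁴)/(360·6·50000) = -68/28125 m
Superposition: y = Σ y_i = -541/144000 m ≈ -0.003757 m

y(4) = -541/144000 m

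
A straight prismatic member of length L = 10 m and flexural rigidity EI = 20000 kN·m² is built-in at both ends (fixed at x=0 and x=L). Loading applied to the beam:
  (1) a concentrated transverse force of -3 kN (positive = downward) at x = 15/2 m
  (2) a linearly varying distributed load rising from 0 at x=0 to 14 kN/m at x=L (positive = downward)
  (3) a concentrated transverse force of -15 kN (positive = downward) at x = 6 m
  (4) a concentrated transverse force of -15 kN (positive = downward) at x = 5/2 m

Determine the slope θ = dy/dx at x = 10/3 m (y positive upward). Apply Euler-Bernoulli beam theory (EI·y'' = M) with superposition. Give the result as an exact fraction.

θ(10/3) = -39137/38880000 rad

Load 1 — point force P=-3 kN at a=15/2 m (b=L-a=5/2):
  θ_1 = -Pb²x(2aL-(3a+b)x)/(2L³EI)  [x≤a] = -(-3)·(5/2)²·(10/3)·(2·(15/2)·10-(3·(15/2)+(5/2))·(10/3))/(2·10³·20000) = 1/9600 rad
Load 2 — triangular load w₀=14 kN/m (0→w₀ over full span):
  θ_2 = -w₀(2x(L-x)(L-2x)(x+2L)+x²(L-x)²)/(120LEI) = -14·(2·(10/3)·(10-(10/3))·(10-2·(10/3))·((10/3)+2·10)+(10/3)²·(10-(10/3))²)/(120·10·20000) = -14/6075 rad
Load 3 — point force P=-15 kN at a=6 m (b=L-a=4):
  θ_3 = -Pb²x(2aL-(3a+b)x)/(2L³EI)  [x≤a] = -(-15)·4²·(10/3)·(2·6·10-(3·6+4)·(10/3))/(2·10³·20000) = 7/7500 rad
Load 4 — point force P=-15 kN at a=5/2 m (b=L-a=15/2):
  θ_4 = Pa²(L-x)(2bL-(3b+a)(L-x))/(2L³EI)  [x>a] = (-15)·(5/2)²·(10-(10/3))·(2·(15/2)·10-(3·(15/2)+(5/2))·(10-(10/3)))/(2·10³·20000) = 1/3840 rad
Superposition: θ = Σ θ_i = -39137/38880000 rad ≈ -0.001007 rad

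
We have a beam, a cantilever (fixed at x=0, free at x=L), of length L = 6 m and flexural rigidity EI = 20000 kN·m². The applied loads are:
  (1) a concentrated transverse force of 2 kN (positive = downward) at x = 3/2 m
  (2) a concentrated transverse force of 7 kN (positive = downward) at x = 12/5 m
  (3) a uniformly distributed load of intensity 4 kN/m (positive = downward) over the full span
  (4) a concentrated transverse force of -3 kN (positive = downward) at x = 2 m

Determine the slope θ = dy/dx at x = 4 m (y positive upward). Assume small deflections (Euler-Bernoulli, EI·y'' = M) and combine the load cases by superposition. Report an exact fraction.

Load 1 — point force P=2 kN at a=3/2 m (b=L-a=9/2):
  θ_1 = -Pa²/(2EI)  [x>a] = -2·(3/2)²/(2·20000) = -9/80000 rad
Load 2 — point force P=7 kN at a=12/5 m (b=L-a=18/5):
  θ_2 = -Pa²/(2EI)  [x>a] = -7·(12/5)²/(2·20000) = -63/62500 rad
Load 3 — uniform load w=4 kN/m over full span:
  θ_3 = -wx(x²-3Lx+3L²)/(6EI) = -4·4·(4²-3·6·4+3·6²)/(6·20000) = -13/1875 rad
Load 4 — point force P=-3 kN at a=2 m (b=L-a=4):
  θ_4 = -Pa²/(2EI)  [x>a] = -(-3)·2²/(2·20000) = 3/10000 rad
Superposition: θ = Σ θ_i = -46523/6000000 rad ≈ -0.007754 rad

θ(4) = -46523/6000000 rad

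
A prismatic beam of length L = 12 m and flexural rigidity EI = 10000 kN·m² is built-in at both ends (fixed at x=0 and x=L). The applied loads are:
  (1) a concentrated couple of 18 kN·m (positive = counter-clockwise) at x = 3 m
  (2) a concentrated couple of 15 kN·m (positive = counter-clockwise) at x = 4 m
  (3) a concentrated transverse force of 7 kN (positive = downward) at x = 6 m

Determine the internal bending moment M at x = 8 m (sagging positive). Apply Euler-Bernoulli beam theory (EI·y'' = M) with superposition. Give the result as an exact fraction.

Load 1 — applied couple M₀=18 kN·m at a=3 m (b=L-a=9):
  M_1 = R_Ax - M_A - M₀  [x>a] with R_A=27/16, M_A=-27/8 = (27/16)·8 - (-27/8) - 18 = -9/8 kN·m
Load 2 — applied couple M₀=15 kN·m at a=4 m (b=L-a=8):
  M_2 = R_Ax - M_A - M₀  [x>a] with R_A=5/3, M_A=0 = (5/3)·8 - 0 - 15 = -5/3 kN·m
Load 3 — point force P=7 kN at a=6 m (b=L-a=6):
  M_3 = Pa²(a+3b)(L-x)/L³ - Pa²b/L²  [x>a] = 7·6²·(6+3·6)·(12-8)/12³ - 7·6²·6/12² = 7/2 kN·m
Superposition: M = Σ M_i = 17/24 kN·m ≈ 0.708333 kN·m

M(8) = 17/24 kN·m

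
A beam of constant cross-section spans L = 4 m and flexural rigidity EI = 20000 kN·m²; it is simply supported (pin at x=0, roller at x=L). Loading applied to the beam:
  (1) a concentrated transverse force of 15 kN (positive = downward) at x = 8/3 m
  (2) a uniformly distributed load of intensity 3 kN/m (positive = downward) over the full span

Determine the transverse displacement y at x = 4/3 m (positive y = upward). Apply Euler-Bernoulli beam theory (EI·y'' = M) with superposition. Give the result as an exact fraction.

Load 1 — point force P=15 kN at a=8/3 m (b=L-a=4/3):
  y_1 = -Pbx(L²-b²-x²)/(6LEI)  [x≤a] = -15·(4/3)·(4/3)·(4²-(4/3)²-(4/3)²)/(6·4·20000) = -7/10125 m
Load 2 — uniform load w=3 kN/m over full span:
  y_2 = -wx(L³-2Lx²+x³)/(24EI) = -3·(4/3)·(4³-2·4·(4/3)²+(4/3)³)/(24·20000) = -22/50625 m
Superposition: y = Σ y_i = -19/16875 m ≈ -0.001126 m

y(4/3) = -19/16875 m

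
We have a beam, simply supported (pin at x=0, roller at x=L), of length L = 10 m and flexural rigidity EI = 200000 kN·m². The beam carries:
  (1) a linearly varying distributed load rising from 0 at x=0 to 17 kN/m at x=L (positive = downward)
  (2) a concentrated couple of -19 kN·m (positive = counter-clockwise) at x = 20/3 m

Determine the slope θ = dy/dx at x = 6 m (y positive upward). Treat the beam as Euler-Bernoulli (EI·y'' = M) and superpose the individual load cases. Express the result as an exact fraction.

θ(6) = 671/1800000 rad

Load 1 — triangular load w₀=17 kN/m (0→w₀ over full span):
  θ_1 = -w₀(7L⁴-30L²x²+15x⁴)/(360LEI) = -17·(7·10⁴-30·10²·6²+15·6⁴)/(360·10·200000) = 493/1125000 rad
Load 2 — applied couple M₀=-19 kN·m at a=20/3 m (b=L-a=10/3):
  θ_2 = (M₀x²/(2L)+C₁)/EI  [x≤a] with C₁=M₀(3b²-L²)/(6L)=190/9 = ((-19)·6²/(2·10)+(190/9))/200000 = -589/9000000 rad
Superposition: θ = Σ θ_i = 671/1800000 rad ≈ 0.000373 rad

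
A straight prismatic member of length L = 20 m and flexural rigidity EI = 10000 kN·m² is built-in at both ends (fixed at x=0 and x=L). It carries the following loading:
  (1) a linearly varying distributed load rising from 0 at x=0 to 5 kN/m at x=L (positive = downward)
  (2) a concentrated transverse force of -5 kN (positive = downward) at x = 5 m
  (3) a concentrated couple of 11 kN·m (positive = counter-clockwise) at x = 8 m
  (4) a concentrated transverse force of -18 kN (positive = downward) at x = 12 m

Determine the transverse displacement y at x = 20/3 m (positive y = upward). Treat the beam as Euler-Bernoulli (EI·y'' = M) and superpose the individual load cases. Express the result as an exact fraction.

y(20/3) = -71173/3645000 m

Load 1 — triangular load w₀=5 kN/m (0→w₀ over full span):
  y_1 = -w₀x²(L-x)²(x+2L)/(120LEI) = -5·(20/3)²·(20-(20/3))²·((20/3)+2·20)/(120·20·10000) = -56/729 m
Load 2 — point force P=-5 kN at a=5 m (b=L-a=15):
  y_2 = -Pa²(L-x)²(3bL-(3b+a)(L-x))/(6L³EI)  [x>a] = -(-5)·5²·(20-(20/3))²·(3·15·20-(3·15+5)·(20-(20/3)))/(6·20³·10000) = 7/648 m
Load 3 — applied couple M₀=11 kN·m at a=8 m (b=L-a=12):
  y_3 = (R_Ax³/6 - M_Ax²/2)/EI  [x≤a] with R_A=99/125, M_A=33/25 = ((99/125)·(20/3)³/6 - (33/25)·(20/3)²/2)/10000 = 11/11250 m
Load 4 — point force P=-18 kN at a=12 m (b=L-a=8):
  y_4 = -Pb²x²(3aL-(3a+b)x)/(6L³EI)  [x≤a] = -(-18)·8²·(20/3)²·(3·12·20-(3·12+8)·(20/3))/(6·20³·10000) = 256/5625 m
Superposition: y = Σ y_i = -71173/3645000 m ≈ -0.019526 m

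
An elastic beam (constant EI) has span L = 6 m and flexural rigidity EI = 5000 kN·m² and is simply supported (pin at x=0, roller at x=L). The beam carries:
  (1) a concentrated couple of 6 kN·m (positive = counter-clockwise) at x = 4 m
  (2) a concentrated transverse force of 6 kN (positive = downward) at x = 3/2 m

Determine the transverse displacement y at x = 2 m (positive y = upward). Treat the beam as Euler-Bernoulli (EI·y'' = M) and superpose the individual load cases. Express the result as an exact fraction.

Load 1 — applied couple M₀=6 kN·m at a=4 m (b=L-a=2):
  y_1 = (M₀x³/(6L)+C₁x)/EI  [x≤a] with C₁=M₀(3b²-L²)/(6L)=-4 = (6·2³/(6·6)+(-4)·2)/5000 = -1/750 m
Load 2 — point force P=6 kN at a=3/2 m (b=L-a=9/2):
  y_2 = -Pa(L-x)(2Lx-a²-x²)/(6LEI)  [x>a] = -6·(3/2)·(6-2)·(2·6·2-(3/2)²-2²)/(6·6·5000) = -71/20000 m
Superposition: y = Σ y_i = -293/60000 m ≈ -0.004883 m

y(2) = -293/60000 m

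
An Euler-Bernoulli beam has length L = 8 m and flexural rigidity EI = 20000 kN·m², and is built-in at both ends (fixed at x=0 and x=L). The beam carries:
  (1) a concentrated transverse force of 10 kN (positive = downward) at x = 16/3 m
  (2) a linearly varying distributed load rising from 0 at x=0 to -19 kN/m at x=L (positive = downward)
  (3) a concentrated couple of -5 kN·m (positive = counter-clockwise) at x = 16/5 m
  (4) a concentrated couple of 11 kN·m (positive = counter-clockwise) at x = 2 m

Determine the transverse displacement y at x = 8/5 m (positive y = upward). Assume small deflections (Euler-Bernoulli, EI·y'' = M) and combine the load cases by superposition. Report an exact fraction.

Load 1 — point force P=10 kN at a=16/3 m (b=L-a=8/3):
  y_1 = -Pb²x²(3aL-(3a+b)x)/(6L³EI)  [x≤a] = -10·(8/3)²·(8/5)²·(3·(16/3)·8-(3·(16/3)+(8/3))·(8/5))/(6·8³·20000) = -368/1265625 m
Load 2 — triangular load w₀=-19 kN/m (0→w₀ over full span):
  y_2 = -w₀x²(L-x)²(x+2L)/(120LEI) = -(-19)·(8/5)²·(8-(8/5))²·((8/5)+2·8)/(120·8·20000) = 53504/29296875 m
Load 3 — applied couple M₀=-5 kN·m at a=16/5 m (b=L-a=24/5):
  y_3 = (R_Ax³/6 - M_Ax²/2)/EI  [x≤a] with R_A=-9/10, M_A=-3/5 = ((-9/10)·(8/5)³/6 - (-3/5)·(8/5)²/2)/20000 = 3/390625 m
Load 4 — applied couple M₀=11 kN·m at a=2 m (b=L-a=6):
  y_4 = (R_Ax³/6 - M_Ax²/2)/EI  [x≤a] with R_A=99/64, M_A=-33/16 = ((99/64)·(8/5)³/6 - (-33/16)·(8/5)²/2)/20000 = 231/1250000 m
Superposition: y = Σ y_i = 21869803/12656250000 m ≈ 0.001728 m

y(8/5) = 21869803/12656250000 m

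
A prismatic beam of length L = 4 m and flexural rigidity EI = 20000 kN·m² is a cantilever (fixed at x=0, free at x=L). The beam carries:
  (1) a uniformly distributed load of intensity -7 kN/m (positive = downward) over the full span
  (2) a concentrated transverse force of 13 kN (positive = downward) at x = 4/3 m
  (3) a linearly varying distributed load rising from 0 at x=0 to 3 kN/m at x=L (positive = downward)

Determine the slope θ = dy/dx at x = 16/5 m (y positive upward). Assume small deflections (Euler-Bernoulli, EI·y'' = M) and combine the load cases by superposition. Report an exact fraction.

θ(16/5) = 27251/14062500 rad

Load 1 — uniform load w=-7 kN/m over full span:
  θ_1 = -wx(x²-3Lx+3L²)/(6EI) = -(-7)·(16/5)·((16/5)²-3·4·(16/5)+3·4²)/(6·20000) = 868/234375 rad
Load 2 — point force P=13 kN at a=4/3 m (b=L-a=8/3):
  θ_2 = -Pa²/(2EI)  [x>a] = -13·(4/3)²/(2·20000) = -13/22500 rad
Load 3 — triangular load w₀=3 kN/m (0→w₀ over full span):
  θ_3 = (w₀Lx²/4-w₀L²x/3-w₀x⁴/(24L))/EI = (3·4·(16/5)²/4-3·4²·(16/5)/3-3·(16/5)⁴/(24·4))/20000 = -464/390625 rad
Superposition: θ = Σ θ_i = 27251/14062500 rad ≈ 0.001938 rad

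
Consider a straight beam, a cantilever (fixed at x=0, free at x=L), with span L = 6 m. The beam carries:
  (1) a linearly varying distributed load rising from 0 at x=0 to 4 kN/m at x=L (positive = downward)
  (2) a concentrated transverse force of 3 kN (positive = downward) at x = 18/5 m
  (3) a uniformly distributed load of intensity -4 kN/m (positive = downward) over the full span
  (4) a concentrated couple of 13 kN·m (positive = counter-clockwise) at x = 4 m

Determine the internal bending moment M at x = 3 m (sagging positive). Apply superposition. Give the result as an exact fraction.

Load 1 — triangular load w₀=4 kN/m (0→w₀ over full span):
  M_1 = w₀Lx/2 - w₀L²/3 - w₀x³/(6L) = 4·6·3/2 - 4·6²/3 - 4·3³/(6·6) = -15 kN·m
Load 2 — point force P=3 kN at a=18/5 m (b=L-a=12/5):
  M_2 = -P(a-x)  [x≤a] = -3·((18/5)-3) = -9/5 kN·m
Load 3 — uniform load w=-4 kN/m over full span:
  M_3 = -w(L-x)²/2 = -(-4)·(6-3)²/2 = 18 kN·m
Load 4 — applied couple M₀=13 kN·m at a=4 m (b=L-a=2):
  M_4 = M₀  [x≤a] = 13 = 13 kN·m
Superposition: M = Σ M_i = 71/5 kN·m ≈ 14.200000 kN·m

M(3) = 71/5 kN·m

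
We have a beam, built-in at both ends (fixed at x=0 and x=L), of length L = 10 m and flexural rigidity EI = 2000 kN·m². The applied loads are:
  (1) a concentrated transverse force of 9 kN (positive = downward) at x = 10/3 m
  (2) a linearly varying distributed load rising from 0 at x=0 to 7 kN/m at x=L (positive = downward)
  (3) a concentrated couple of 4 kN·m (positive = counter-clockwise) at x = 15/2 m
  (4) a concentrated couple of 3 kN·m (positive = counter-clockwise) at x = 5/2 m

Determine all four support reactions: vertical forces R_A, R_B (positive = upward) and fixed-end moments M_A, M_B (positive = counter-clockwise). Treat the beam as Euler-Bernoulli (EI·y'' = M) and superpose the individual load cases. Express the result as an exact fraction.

R_A = 4309/240 kN, M_A = 1793/48 kN·m, R_B = 6251/240 kN, M_B = -1991/48 kN·m

Load 1 — point force P=9 kN at a=10/3 m (b=L-a=20/3):
  R_A = Pb²(3a+b)/L³ = 9·(20/3)²·(3·(10/3)+(20/3))/10³ = 20/3 kN
  M_A = Pab²/L² = 9·(10/3)·(20/3)²/10² = 40/3 kN·m
  R_B = Pa²(a+3b)/L³ = 9·(10/3)²·((10/3)+3·(20/3))/10³ = 7/3 kN
  M_B = -Pa²b/L² = -9·(10/3)²·(20/3)/10² = -20/3 kN·m
Load 2 — triangular load w₀=7 kN/m (0→w₀ over full span):
  R_A = 3w₀L/20 = 3·7·10/20 = 21/2 kN
  M_A = w₀L²/30 = 7·10²/30 = 70/3 kN·m
  R_B = 7w₀L/20 = 7·7·10/20 = 49/2 kN
  M_B = -w₀L²/20 = -7·10²/20 = -35 kN·m
Load 3 — applied couple M₀=4 kN·m at a=15/2 m (b=L-a=5/2):
  R_A = 6M₀ab/L³ = 6·4·(15/2)·(5/2)/10³ = 9/20 kN
  M_A = M₀b(2a-b)/L² = 4·(5/2)·(2·(15/2)-(5/2))/10² = 5/4 kN·m
  R_B = -6M₀ab/L³ = -6·4·(15/2)·(5/2)/10³ = -9/20 kN
  M_B = M₀a(2b-a)/L² = 4·(15/2)·(2·(5/2)-(15/2))/10² = -3/4 kN·m
Load 4 — applied couple M₀=3 kN·m at a=5/2 m (b=L-a=15/2):
  R_A = 6M₀ab/L³ = 6·3·(5/2)·(15/2)/10³ = 27/80 kN
  M_A = M₀b(2a-b)/L² = 3·(15/2)·(2·(5/2)-(15/2))/10² = -9/16 kN·m
  R_B = -6M₀ab/L³ = -6·3·(5/2)·(15/2)/10³ = -27/80 kN
  M_B = M₀a(2b-a)/L² = 3·(5/2)·(2·(15/2)-(5/2))/10² = 15/16 kN·m
Superposition: R_A = 4309/240 kN, M_A = 1793/48 kN·m, R_B = 6251/240 kN, M_B = -1991/48 kN·m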